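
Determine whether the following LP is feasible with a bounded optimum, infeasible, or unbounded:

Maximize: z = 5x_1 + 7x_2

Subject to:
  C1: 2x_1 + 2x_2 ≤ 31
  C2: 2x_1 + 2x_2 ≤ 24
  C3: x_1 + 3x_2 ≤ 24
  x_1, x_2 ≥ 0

Feasible with a bounded optimal solution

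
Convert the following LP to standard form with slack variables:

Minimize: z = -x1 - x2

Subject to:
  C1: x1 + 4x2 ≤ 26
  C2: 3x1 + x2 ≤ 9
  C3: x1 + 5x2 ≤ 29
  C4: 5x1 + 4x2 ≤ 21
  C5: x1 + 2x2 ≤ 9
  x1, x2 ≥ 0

min z = -x1 - x2

s.t.
  x1 + 4x2 + s1 = 26
  3x1 + x2 + s2 = 9
  x1 + 5x2 + s3 = 29
  5x1 + 4x2 + s4 = 21
  x1 + 2x2 + s5 = 9
  x1, x2, s1, s2, s3, s4, s5 ≥ 0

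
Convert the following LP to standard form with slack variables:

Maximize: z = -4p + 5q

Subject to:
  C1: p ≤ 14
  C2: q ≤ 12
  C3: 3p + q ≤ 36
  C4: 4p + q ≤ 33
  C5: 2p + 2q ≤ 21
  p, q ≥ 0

max z = -4p + 5q

s.t.
  p + s1 = 14
  q + s2 = 12
  3p + q + s3 = 36
  4p + q + s4 = 33
  2p + 2q + s5 = 21
  p, q, s1, s2, s3, s4, s5 ≥ 0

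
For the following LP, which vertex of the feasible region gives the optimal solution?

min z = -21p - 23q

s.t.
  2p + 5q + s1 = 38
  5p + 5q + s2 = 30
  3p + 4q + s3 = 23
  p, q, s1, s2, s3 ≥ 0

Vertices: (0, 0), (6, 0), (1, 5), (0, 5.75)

Evaluate the objective at each vertex of the feasible region:
  z(0, 0) = 0
  z(6, 0) = -126
  z(1, 5) = -136  ←
  z(0, 5.75) = -132.2
The minimum is at p = 1, q = 5.

(1, 5)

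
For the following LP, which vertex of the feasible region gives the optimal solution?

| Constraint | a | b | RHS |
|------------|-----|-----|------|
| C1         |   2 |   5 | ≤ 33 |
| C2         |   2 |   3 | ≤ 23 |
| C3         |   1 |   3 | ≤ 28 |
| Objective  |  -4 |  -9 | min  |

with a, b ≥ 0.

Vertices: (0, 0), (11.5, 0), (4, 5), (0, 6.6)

Evaluate the objective at each vertex of the feasible region:
  z(0, 0) = 0
  z(11.5, 0) = -46
  z(4, 5) = -61  ←
  z(0, 6.6) = -59.4
The minimum is at a = 4, b = 5.

(4, 5)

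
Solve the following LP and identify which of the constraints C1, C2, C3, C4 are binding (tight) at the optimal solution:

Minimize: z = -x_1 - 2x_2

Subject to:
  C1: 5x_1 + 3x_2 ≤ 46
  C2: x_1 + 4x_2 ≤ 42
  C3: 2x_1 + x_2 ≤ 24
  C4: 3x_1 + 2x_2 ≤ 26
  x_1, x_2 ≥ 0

At x_1 = 2, x_2 = 10, compute slack b - a·x for each constraint:
  C1: 46 − 40 = 6  (slack)
  C2: 42 − 42 = 0  (binding)
  C3: 24 − 14 = 10  (slack)
  C4: 26 − 26 = 0  (binding)

Optimal: x_1 = 2, x_2 = 10
Binding: C2, C4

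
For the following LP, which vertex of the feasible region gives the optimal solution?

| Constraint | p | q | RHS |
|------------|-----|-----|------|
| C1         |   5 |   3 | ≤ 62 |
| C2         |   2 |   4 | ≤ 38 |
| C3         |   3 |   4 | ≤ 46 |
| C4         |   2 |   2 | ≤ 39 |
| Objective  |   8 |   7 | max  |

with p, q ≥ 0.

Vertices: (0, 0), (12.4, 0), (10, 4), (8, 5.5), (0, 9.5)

Evaluate the objective at each vertex of the feasible region:
  z(0, 0) = 0
  z(12.4, 0) = 99.2
  z(10, 4) = 108  ←
  z(8, 5.5) = 102.5
  z(0, 9.5) = 66.5
The maximum is at p = 10, q = 4.

(10, 4)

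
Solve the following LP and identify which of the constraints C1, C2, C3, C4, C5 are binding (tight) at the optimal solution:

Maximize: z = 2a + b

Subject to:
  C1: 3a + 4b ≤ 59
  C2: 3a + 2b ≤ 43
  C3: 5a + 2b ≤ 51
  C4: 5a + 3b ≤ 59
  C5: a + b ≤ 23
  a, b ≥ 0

At a = 7, b = 8, compute slack b - a·x for each constraint:
  C1: 59 − 53 = 6  (slack)
  C2: 43 − 37 = 6  (slack)
  C3: 51 − 51 = 0  (binding)
  C4: 59 − 59 = 0  (binding)
  C5: 23 − 15 = 8  (slack)

Optimal: a = 7, b = 8
Binding: C3, C4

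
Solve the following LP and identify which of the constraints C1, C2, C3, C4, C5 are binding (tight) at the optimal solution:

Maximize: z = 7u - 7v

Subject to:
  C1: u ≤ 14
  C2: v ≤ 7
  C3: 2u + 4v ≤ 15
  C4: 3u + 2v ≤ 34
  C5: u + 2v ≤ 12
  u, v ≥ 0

At u = 7.5, v = 0, compute slack b - a·x for each constraint:
  C1: 14 − 7.5 = 6.5  (slack)
  C2: 7 − 0 = 7  (slack)
  C3: 15 − 15 = 0  (binding)
  C4: 34 − 22.5 = 11.5  (slack)
  C5: 12 − 7.5 = 4.5  (slack)

Optimal: u = 7.5, v = 0
Binding: C3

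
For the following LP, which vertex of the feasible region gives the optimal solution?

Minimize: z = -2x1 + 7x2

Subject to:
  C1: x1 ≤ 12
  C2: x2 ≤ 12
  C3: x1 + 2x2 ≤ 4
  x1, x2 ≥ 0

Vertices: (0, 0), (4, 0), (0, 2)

Evaluate the objective at each vertex of the feasible region:
  z(0, 0) = 0
  z(4, 0) = -8  ←
  z(0, 2) = 14
The minimum is at x1 = 4, x2 = 0.

(4, 0)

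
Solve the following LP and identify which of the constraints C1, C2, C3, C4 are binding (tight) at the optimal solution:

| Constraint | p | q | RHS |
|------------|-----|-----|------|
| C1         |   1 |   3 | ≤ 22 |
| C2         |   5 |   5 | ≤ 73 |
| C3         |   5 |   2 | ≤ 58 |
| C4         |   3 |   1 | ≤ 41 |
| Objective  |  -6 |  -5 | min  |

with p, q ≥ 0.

At p = 10, q = 4, compute slack b - a·x for each constraint:
  C1: 22 − 22 = 0  (binding)
  C2: 73 − 70 = 3  (slack)
  C3: 58 − 58 = 0  (binding)
  C4: 41 − 34 = 7  (slack)

Optimal: p = 10, q = 4
Binding: C1, C3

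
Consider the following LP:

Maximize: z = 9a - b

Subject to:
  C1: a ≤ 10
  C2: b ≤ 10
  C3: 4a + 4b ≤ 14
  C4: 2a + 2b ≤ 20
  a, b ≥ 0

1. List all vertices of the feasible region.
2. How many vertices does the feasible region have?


1. (0, 0), (3.5, 0), (0, 3.5)
2. 3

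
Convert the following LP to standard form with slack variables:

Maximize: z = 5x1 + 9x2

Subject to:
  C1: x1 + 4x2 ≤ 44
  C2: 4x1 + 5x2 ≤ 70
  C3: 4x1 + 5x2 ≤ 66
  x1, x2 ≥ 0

max z = 5x1 + 9x2

s.t.
  x1 + 4x2 + s1 = 44
  4x1 + 5x2 + s2 = 70
  4x1 + 5x2 + s3 = 66
  x1, x2, s1, s2, s3 ≥ 0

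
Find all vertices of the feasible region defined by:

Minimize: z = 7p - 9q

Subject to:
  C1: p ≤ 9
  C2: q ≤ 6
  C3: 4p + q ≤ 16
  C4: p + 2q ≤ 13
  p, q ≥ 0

(0, 0), (4, 0), (2.714, 5.143), (1, 6), (0, 6)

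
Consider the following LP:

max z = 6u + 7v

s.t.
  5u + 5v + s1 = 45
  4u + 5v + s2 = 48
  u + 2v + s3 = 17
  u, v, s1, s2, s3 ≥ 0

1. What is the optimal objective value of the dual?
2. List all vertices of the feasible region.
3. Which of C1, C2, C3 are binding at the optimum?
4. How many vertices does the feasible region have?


1. 62
2. (0, 0), (9, 0), (1, 8), (0, 8.5)
3. C1, C3
4. 4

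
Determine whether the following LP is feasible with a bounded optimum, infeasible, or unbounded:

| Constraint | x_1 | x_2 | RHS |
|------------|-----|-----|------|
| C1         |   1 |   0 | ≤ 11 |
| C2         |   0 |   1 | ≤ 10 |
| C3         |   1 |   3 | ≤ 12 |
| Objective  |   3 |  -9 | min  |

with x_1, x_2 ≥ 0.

Feasible with a bounded optimal solution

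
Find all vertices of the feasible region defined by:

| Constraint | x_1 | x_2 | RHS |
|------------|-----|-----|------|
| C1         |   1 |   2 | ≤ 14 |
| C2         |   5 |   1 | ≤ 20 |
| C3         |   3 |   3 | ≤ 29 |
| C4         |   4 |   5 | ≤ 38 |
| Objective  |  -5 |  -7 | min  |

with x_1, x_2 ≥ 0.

(0, 0), (4, 0), (2.952, 5.238), (2, 6), (0, 7)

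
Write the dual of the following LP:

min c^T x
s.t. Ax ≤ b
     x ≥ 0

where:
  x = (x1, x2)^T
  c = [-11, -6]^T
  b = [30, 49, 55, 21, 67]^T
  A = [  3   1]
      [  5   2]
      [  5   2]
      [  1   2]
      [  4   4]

Primal min cᵀx s.t. Ax ≤ b, x ≥ 0  →  Dual max −bᵀy s.t. Aᵀy ≥ −c, y ≥ 0.

Maximize: z = -30y1 - 49y2 - 55y3 - 21y4 - 67y5

Subject to:
  3y1 + 5y2 + 5y3 + y4 + 4y5 ≥ 11
  y1 + 2y2 + 2y3 + 2y4 + 4y5 ≥ 6
  y1, y2, y3, y4, y5 ≥ 0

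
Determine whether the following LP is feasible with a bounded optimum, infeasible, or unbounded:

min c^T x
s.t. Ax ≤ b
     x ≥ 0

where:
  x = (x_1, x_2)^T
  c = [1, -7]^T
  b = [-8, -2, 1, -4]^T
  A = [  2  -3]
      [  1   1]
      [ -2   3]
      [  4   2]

Infeasible (no feasible solution exists)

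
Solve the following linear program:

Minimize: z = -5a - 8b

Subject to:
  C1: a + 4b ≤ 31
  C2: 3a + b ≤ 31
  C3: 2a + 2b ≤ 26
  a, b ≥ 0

Evaluate the objective at each vertex of the feasible region:
  z(0, 0) = 0
  z(10.33, 0) = -51.67
  z(9, 4) = -77
  z(7, 6) = -83  ←
  z(0, 7.75) = -62
The minimum is at a = 7, b = 6.

a = 7, b = 6, z = -83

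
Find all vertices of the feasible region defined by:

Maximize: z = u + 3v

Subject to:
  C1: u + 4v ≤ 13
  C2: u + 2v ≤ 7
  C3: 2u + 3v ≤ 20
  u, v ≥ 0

(0, 0), (7, 0), (1, 3), (0, 3.25)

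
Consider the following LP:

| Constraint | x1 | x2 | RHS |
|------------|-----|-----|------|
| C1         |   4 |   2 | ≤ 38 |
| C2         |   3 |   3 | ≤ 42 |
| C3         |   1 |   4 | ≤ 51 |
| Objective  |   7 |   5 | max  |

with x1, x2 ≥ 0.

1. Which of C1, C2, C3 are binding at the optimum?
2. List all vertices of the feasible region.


1. C1, C2
2. (0, 0), (9.5, 0), (5, 9), (1.667, 12.33), (0, 12.75)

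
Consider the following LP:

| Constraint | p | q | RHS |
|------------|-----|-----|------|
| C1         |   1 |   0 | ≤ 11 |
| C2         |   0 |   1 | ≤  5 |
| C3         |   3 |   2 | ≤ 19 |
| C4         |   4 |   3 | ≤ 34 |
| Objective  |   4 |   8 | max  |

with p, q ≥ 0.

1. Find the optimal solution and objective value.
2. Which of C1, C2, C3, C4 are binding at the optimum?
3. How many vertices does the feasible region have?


1. p = 3, q = 5, z = 52
2. C2, C3
3. 4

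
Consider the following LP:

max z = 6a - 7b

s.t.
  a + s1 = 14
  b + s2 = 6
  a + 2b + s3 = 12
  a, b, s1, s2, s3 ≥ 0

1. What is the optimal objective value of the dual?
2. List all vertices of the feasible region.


1. 72
2. (0, 0), (12, 0), (0, 6)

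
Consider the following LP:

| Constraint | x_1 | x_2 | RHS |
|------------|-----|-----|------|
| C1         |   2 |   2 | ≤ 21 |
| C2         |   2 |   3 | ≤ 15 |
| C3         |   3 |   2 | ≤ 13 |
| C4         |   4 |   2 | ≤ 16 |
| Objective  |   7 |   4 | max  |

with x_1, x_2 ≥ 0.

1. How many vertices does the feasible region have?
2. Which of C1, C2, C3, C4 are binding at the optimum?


1. 5
2. C3, C4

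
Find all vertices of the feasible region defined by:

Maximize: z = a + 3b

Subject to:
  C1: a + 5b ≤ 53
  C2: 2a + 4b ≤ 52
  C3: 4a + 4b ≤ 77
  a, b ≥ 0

(0, 0), (19.25, 0), (12.5, 6.75), (8, 9), (0, 10.6)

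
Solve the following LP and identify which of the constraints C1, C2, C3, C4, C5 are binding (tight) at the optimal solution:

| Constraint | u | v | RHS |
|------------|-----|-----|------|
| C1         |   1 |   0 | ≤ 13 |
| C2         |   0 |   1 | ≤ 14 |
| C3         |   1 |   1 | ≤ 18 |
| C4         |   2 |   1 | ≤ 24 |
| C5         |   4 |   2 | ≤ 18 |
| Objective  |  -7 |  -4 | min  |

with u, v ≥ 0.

At u = 0, v = 9, compute slack b - a·x for each constraint:
  C1: 13 − 0 = 13  (slack)
  C2: 14 − 9 = 5  (slack)
  C3: 18 − 9 = 9  (slack)
  C4: 24 − 9 = 15  (slack)
  C5: 18 − 18 = 0  (binding)

Optimal: u = 0, v = 9
Binding: C5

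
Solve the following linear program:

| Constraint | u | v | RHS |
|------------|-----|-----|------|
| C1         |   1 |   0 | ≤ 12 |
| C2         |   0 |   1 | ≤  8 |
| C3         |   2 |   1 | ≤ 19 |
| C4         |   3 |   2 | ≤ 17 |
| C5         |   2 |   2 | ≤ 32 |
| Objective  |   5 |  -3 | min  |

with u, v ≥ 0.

Evaluate the objective at each vertex of the feasible region:
  z(0, 0) = 0
  z(5.667, 0) = 28.33
  z(0.3333, 8) = -22.33
  z(0, 8) = -24  ←
The minimum is at u = 0, v = 8.

u = 0, v = 8, z = -24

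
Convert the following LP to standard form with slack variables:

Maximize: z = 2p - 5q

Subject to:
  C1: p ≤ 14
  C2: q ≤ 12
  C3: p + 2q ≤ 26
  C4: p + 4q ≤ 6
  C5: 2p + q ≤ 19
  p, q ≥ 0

max z = 2p - 5q

s.t.
  p + s1 = 14
  q + s2 = 12
  p + 2q + s3 = 26
  p + 4q + s4 = 6
  2p + q + s5 = 19
  p, q, s1, s2, s3, s4, s5 ≥ 0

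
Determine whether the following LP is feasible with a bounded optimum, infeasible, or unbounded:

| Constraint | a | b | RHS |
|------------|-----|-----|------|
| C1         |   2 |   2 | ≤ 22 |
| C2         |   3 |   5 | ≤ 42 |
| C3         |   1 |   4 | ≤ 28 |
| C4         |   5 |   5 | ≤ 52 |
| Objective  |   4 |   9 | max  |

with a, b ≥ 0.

Feasible with a bounded optimal solution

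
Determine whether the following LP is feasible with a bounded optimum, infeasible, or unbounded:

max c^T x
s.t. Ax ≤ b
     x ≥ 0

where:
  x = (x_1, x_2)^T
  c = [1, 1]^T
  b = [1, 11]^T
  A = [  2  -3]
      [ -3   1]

Unbounded (objective can increase without bound)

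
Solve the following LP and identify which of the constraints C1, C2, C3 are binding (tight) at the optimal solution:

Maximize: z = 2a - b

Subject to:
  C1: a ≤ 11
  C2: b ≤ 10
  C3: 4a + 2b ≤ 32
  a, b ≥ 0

At a = 8, b = 0, compute slack b - a·x for each constraint:
  C1: 11 − 8 = 3  (slack)
  C2: 10 − 0 = 10  (slack)
  C3: 32 − 32 = 0  (binding)

Optimal: a = 8, b = 0
Binding: C3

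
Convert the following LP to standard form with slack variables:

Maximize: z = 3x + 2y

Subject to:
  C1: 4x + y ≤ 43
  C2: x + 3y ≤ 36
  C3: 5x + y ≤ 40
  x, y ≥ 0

max z = 3x + 2y

s.t.
  4x + y + s1 = 43
  x + 3y + s2 = 36
  5x + y + s3 = 40
  x, y, s1, s2, s3 ≥ 0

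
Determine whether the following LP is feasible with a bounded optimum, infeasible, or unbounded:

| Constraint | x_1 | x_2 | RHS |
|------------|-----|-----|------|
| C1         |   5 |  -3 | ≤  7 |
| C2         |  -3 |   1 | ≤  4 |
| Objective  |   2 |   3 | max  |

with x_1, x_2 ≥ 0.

Unbounded (objective can increase without bound)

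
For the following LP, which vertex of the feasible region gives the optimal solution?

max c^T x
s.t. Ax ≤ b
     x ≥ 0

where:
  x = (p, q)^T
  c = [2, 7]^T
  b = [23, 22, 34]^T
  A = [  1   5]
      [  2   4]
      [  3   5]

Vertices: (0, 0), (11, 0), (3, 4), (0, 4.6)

Evaluate the objective at each vertex of the feasible region:
  z(0, 0) = 0
  z(11, 0) = 22
  z(3, 4) = 34  ←
  z(0, 4.6) = 32.2
The maximum is at p = 3, q = 4.

(3, 4)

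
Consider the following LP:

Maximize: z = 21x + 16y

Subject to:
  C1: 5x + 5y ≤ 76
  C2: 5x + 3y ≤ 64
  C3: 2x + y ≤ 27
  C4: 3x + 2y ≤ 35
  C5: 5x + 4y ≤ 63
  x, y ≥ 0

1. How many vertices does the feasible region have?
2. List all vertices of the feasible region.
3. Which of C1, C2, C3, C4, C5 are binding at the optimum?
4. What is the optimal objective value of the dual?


1. 5
2. (0, 0), (11.67, 0), (7, 7), (2.2, 13), (0, 15.2)
3. C4, C5
4. 259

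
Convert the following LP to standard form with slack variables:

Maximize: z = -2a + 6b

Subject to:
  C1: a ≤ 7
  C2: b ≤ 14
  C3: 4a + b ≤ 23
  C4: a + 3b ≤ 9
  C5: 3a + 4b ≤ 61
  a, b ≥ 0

max z = -2a + 6b

s.t.
  a + s1 = 7
  b + s2 = 14
  4a + b + s3 = 23
  a + 3b + s4 = 9
  3a + 4b + s5 = 61
  a, b, s1, s2, s3, s4, s5 ≥ 0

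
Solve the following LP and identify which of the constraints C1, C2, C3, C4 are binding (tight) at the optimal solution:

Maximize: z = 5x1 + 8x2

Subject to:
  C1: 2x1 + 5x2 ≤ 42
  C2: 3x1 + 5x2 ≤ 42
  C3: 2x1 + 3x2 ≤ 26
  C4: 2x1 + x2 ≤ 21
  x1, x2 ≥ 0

At x1 = 4, x2 = 6, compute slack b - a·x for each constraint:
  C1: 42 − 38 = 4  (slack)
  C2: 42 − 42 = 0  (binding)
  C3: 26 − 26 = 0  (binding)
  C4: 21 − 14 = 7  (slack)

Optimal: x1 = 4, x2 = 6
Binding: C2, C3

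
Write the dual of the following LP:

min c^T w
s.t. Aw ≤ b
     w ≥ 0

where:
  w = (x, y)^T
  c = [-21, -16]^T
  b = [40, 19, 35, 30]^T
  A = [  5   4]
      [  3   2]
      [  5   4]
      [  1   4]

Primal min cᵀx s.t. Ax ≤ b, x ≥ 0  →  Dual max −bᵀy s.t. Aᵀy ≥ −c, y ≥ 0.

Maximize: z = -40y1 - 19y2 - 35y3 - 30y4

Subject to:
  5y1 + 3y2 + 5y3 + y4 ≥ 21
  4y1 + 2y2 + 4y3 + 4y4 ≥ 16
  y1, y2, y3, y4 ≥ 0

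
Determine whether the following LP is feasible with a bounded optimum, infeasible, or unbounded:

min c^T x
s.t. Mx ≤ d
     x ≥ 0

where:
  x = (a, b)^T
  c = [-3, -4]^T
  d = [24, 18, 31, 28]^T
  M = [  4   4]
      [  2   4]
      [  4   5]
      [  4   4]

Feasible with a bounded optimal solution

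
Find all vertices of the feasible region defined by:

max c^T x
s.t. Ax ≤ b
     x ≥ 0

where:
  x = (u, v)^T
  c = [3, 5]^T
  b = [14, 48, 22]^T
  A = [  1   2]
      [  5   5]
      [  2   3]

(0, 0), (9.6, 0), (6.8, 2.8), (2, 6), (0, 7)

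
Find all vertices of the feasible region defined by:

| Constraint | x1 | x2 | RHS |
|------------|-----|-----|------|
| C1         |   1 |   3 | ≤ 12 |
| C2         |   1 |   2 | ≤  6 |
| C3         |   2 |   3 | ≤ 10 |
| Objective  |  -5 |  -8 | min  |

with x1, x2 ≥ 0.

(0, 0), (5, 0), (2, 2), (0, 3)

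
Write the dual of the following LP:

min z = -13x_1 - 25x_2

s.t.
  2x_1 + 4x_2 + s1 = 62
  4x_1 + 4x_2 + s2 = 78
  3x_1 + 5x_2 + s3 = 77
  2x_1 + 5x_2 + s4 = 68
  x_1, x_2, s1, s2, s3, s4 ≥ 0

Primal min cᵀx s.t. Ax ≤ b, x ≥ 0  →  Dual max −bᵀy s.t. Aᵀy ≥ −c, y ≥ 0.

Maximize: z = -62y1 - 78y2 - 77y3 - 68y4

Subject to:
  2y1 + 4y2 + 3y3 + 2y4 ≥ 13
  4y1 + 4y2 + 5y3 + 5y4 ≥ 25
  y1, y2, y3, y4 ≥ 0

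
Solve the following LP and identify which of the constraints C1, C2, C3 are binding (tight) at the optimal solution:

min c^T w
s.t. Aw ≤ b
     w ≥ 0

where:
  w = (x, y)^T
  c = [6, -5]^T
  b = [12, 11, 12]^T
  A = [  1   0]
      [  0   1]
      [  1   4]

At x = 0, y = 3, compute slack b - a·x for each constraint:
  C1: 12 − 0 = 12  (slack)
  C2: 11 − 3 = 8  (slack)
  C3: 12 − 12 = 0  (binding)

Optimal: x = 0, y = 3
Binding: C3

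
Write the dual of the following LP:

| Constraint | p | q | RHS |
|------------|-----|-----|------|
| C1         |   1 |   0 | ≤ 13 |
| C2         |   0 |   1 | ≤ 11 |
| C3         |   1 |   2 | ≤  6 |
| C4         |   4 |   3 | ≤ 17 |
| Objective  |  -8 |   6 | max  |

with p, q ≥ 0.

Primal max cᵀx s.t. Ax ≤ b, x ≥ 0  →  Dual min bᵀy s.t. Aᵀy ≥ c, y ≥ 0.

Minimize: z = 13y1 + 11y2 + 6y3 + 17y4

Subject to:
  y1 + y3 + 4y4 ≥ -8
  y2 + 2y3 + 3y4 ≥ 6
  y1, y2, y3, y4 ≥ 0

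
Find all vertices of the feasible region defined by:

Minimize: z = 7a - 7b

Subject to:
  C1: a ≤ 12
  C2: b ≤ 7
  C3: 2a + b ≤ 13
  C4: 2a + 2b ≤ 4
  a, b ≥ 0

(0, 0), (2, 0), (0, 2)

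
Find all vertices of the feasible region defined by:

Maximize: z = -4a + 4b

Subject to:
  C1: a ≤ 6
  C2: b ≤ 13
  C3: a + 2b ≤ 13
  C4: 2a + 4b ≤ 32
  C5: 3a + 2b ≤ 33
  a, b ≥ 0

(0, 0), (6, 0), (6, 3.5), (0, 6.5)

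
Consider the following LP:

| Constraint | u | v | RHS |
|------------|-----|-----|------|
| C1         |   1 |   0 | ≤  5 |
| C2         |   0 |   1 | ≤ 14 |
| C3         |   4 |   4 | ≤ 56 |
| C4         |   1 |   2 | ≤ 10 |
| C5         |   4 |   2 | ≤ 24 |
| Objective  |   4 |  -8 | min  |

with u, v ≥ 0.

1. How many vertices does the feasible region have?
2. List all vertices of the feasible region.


1. 5
2. (0, 0), (5, 0), (5, 2), (4.667, 2.667), (0, 5)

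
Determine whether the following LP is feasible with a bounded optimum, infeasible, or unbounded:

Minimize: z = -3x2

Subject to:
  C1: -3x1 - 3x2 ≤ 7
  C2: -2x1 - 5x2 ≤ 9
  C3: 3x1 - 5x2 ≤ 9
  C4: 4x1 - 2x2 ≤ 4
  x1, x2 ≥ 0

Unbounded (objective can decrease without bound)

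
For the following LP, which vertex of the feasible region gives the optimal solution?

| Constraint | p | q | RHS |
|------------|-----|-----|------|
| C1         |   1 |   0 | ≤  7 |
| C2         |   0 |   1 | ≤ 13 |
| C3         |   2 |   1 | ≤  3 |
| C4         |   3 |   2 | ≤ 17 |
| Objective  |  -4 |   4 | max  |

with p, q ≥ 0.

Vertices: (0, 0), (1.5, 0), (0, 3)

Evaluate the objective at each vertex of the feasible region:
  z(0, 0) = 0
  z(1.5, 0) = -6
  z(0, 3) = 12  ←
The maximum is at p = 0, q = 3.

(0, 3)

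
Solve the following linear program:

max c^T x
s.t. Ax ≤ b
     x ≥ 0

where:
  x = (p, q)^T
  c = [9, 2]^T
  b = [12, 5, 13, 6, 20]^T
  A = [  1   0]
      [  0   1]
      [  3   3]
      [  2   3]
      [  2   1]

Evaluate the objective at each vertex of the feasible region:
  z(0, 0) = 0
  z(3, 0) = 27  ←
  z(0, 2) = 4
The maximum is at p = 3, q = 0.

p = 3, q = 0, z = 27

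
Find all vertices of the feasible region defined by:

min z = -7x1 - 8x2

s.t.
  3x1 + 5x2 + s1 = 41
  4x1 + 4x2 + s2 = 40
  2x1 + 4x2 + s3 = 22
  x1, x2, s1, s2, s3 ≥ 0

(0, 0), (10, 0), (9, 1), (0, 5.5)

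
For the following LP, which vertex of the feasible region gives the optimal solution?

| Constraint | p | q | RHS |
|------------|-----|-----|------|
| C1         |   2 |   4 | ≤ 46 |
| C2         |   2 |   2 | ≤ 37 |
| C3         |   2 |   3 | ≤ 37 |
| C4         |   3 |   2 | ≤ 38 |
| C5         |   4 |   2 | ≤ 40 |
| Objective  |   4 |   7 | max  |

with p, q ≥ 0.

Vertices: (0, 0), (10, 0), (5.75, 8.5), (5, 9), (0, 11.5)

Evaluate the objective at each vertex of the feasible region:
  z(0, 0) = 0
  z(10, 0) = 40
  z(5.75, 8.5) = 82.5
  z(5, 9) = 83  ←
  z(0, 11.5) = 80.5
The maximum is at p = 5, q = 9.

(5, 9)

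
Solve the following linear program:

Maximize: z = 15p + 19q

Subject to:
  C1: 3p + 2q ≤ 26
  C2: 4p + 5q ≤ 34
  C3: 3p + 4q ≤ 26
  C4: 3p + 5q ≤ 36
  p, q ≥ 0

Evaluate the objective at each vertex of the feasible region:
  z(0, 0) = 0
  z(8.5, 0) = 127.5
  z(6, 2) = 128  ←
  z(0, 6.5) = 123.5
The maximum is at p = 6, q = 2.

p = 6, q = 2, z = 128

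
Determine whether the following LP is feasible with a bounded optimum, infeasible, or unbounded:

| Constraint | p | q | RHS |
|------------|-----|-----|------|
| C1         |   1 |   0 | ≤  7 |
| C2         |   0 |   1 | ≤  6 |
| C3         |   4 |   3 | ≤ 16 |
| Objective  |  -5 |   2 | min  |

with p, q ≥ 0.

Feasible with a bounded optimal solution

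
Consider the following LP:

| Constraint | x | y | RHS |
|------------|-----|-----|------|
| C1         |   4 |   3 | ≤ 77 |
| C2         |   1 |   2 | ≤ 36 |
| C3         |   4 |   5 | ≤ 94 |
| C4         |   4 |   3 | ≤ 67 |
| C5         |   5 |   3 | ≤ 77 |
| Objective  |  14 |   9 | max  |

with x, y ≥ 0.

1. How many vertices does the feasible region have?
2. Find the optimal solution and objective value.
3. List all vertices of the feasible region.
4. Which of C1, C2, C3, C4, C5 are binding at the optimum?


1. 6
2. x = 10, y = 9, z = 221
3. (0, 0), (15.4, 0), (10, 9), (6.625, 13.5), (2.667, 16.67), (0, 18)
4. C4, C5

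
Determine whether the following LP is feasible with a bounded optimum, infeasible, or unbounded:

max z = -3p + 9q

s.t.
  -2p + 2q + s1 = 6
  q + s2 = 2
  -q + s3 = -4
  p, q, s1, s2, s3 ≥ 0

Infeasible (no feasible solution exists)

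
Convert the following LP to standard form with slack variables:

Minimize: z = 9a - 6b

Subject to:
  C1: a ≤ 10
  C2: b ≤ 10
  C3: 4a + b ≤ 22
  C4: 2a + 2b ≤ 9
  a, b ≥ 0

min z = 9a - 6b

s.t.
  a + s1 = 10
  b + s2 = 10
  4a + b + s3 = 22
  2a + 2b + s4 = 9
  a, b, s1, s2, s3, s4 ≥ 0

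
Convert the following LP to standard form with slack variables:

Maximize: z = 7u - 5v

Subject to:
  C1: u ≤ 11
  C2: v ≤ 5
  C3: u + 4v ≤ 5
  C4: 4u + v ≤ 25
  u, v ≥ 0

max z = 7u - 5v

s.t.
  u + s1 = 11
  v + s2 = 5
  u + 4v + s3 = 5
  4u + v + s4 = 25
  u, v, s1, s2, s3, s4 ≥ 0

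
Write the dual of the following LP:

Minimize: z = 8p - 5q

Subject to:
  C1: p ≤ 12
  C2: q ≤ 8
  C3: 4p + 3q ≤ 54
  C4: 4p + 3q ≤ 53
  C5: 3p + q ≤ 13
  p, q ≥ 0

Primal min cᵀx s.t. Ax ≤ b, x ≥ 0  →  Dual max −bᵀy s.t. Aᵀy ≥ −c, y ≥ 0.

Maximize: z = -12y1 - 8y2 - 54y3 - 53y4 - 13y5

Subject to:
  y1 + 4y3 + 4y4 + 3y5 ≥ -8
  y2 + 3y3 + 3y4 + y5 ≥ 5
  y1, y2, y3, y4, y5 ≥ 0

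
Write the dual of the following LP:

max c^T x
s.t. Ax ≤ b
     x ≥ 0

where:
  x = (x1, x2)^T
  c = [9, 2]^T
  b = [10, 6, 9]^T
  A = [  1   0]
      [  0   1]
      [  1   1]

Primal max cᵀx s.t. Ax ≤ b, x ≥ 0  →  Dual min bᵀy s.t. Aᵀy ≥ c, y ≥ 0.

Minimize: z = 10y1 + 6y2 + 9y3

Subject to:
  y1 + y3 ≥ 9
  y2 + y3 ≥ 2
  y1, y2, y3 ≥ 0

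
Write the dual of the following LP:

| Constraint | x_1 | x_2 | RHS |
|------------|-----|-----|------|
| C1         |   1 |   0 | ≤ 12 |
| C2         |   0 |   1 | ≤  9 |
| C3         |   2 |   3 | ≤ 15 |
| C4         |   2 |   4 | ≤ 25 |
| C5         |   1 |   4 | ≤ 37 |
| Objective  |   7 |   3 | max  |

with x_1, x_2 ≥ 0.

Primal max cᵀx s.t. Ax ≤ b, x ≥ 0  →  Dual min bᵀy s.t. Aᵀy ≥ c, y ≥ 0.

Minimize: z = 12y1 + 9y2 + 15y3 + 25y4 + 37y5

Subject to:
  y1 + 2y3 + 2y4 + y5 ≥ 7
  y2 + 3y3 + 4y4 + 4y5 ≥ 3
  y1, y2, y3, y4, y5 ≥ 0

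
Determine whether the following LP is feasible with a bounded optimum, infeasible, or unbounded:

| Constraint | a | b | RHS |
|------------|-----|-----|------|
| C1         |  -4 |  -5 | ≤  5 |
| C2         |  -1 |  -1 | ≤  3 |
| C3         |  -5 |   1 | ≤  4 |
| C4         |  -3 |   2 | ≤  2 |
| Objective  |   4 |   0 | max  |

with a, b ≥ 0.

Unbounded (objective can increase without bound)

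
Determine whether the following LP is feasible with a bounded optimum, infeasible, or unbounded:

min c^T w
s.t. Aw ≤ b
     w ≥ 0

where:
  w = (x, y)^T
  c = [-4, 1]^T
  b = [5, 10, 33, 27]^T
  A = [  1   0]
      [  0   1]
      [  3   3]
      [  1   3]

Feasible with a bounded optimal solution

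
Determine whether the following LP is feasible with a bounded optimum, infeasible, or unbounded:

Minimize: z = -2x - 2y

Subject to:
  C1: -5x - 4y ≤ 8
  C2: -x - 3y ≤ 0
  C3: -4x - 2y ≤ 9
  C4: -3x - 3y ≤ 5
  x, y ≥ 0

Unbounded (objective can decrease without bound)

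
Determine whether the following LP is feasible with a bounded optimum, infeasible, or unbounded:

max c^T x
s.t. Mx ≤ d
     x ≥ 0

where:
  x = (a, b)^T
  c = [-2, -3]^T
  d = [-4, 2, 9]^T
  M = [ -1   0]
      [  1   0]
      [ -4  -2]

Infeasible (no feasible solution exists)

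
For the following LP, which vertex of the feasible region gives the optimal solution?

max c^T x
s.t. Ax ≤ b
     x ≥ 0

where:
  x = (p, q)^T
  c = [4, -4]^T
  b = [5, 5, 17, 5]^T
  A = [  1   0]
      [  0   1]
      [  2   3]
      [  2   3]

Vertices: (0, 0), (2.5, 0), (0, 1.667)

Evaluate the objective at each vertex of the feasible region:
  z(0, 0) = 0
  z(2.5, 0) = 10  ←
  z(0, 1.667) = -6.667
The maximum is at p = 2.5, q = 0.

(2.5, 0)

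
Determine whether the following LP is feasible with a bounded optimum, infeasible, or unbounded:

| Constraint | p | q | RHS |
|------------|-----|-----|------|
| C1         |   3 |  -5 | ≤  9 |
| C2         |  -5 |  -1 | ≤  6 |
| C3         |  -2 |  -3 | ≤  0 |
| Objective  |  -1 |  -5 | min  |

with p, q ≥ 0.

Unbounded (objective can decrease without bound)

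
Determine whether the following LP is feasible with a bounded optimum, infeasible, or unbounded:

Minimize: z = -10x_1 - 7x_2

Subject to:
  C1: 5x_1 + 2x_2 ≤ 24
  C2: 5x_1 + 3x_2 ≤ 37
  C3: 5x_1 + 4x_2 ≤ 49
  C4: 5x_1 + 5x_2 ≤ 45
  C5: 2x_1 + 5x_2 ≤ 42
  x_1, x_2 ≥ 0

Feasible with a bounded optimal solution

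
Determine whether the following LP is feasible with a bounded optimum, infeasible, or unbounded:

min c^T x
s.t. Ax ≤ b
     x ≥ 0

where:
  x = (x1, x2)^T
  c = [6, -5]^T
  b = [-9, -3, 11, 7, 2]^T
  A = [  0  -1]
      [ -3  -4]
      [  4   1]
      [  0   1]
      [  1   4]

Infeasible (no feasible solution exists)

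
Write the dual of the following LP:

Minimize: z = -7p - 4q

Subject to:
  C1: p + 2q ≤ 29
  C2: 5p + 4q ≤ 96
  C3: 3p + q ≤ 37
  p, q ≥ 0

Primal min cᵀx s.t. Ax ≤ b, x ≥ 0  →  Dual max −bᵀy s.t. Aᵀy ≥ −c, y ≥ 0.

Maximize: z = -29y1 - 96y2 - 37y3

Subject to:
  y1 + 5y2 + 3y3 ≥ 7
  2y1 + 4y2 + y3 ≥ 4
  y1, y2, y3 ≥ 0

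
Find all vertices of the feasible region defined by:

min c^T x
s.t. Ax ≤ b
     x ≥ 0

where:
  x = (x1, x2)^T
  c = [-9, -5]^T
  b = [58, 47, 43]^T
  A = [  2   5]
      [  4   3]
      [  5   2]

(0, 0), (8.6, 0), (5, 9), (4.357, 9.857), (0, 11.6)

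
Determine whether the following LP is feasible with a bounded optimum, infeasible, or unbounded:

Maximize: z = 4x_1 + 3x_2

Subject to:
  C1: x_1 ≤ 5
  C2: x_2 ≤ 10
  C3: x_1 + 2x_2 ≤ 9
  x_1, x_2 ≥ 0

Feasible with a bounded optimal solution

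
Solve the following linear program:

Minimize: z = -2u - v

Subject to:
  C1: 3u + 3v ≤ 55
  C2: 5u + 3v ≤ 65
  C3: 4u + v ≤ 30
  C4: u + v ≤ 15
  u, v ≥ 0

Evaluate the objective at each vertex of the feasible region:
  z(0, 0) = 0
  z(7.5, 0) = -15
  z(5, 10) = -20  ←
  z(0, 15) = -15
The minimum is at u = 5, v = 10.

u = 5, v = 10, z = -20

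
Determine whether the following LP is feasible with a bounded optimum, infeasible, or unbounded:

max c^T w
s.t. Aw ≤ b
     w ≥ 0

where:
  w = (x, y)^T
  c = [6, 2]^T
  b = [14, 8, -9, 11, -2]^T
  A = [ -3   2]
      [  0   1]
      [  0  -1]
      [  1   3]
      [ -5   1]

Infeasible (no feasible solution exists)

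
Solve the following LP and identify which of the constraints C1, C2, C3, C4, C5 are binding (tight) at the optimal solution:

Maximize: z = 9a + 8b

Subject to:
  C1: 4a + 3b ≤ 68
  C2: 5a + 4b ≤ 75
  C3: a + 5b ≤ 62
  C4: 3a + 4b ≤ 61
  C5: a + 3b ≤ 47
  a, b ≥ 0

At a = 7, b = 10, compute slack b - a·x for each constraint:
  C1: 68 − 58 = 10  (slack)
  C2: 75 − 75 = 0  (binding)
  C3: 62 − 57 = 5  (slack)
  C4: 61 − 61 = 0  (binding)
  C5: 47 − 37 = 10  (slack)

Optimal: a = 7, b = 10
Binding: C2, C4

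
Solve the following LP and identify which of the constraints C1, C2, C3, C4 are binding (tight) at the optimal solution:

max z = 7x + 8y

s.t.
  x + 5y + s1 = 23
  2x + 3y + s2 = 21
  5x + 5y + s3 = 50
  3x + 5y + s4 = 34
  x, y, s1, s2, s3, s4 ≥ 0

At x = 9, y = 1, compute slack b - a·x for each constraint:
  C1: 23 − 14 = 9  (slack)
  C2: 21 − 21 = 0  (binding)
  C3: 50 − 50 = 0  (binding)
  C4: 34 − 32 = 2  (slack)

Optimal: x = 9, y = 1
Binding: C2, C3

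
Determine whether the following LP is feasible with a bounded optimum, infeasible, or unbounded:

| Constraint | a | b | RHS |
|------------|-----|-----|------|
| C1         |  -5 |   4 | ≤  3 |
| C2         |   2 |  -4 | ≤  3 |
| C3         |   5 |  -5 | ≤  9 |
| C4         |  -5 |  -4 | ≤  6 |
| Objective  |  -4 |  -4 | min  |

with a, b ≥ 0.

Unbounded (objective can decrease without bound)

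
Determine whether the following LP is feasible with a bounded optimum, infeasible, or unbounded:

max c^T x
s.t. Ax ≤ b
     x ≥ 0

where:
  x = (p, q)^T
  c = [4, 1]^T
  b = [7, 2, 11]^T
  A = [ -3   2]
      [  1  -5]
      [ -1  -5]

Unbounded (objective can increase without bound)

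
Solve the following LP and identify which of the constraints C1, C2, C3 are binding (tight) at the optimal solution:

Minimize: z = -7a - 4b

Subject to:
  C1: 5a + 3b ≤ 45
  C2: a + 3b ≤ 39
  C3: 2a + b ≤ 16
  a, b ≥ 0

At a = 3, b = 10, compute slack b - a·x for each constraint:
  C1: 45 − 45 = 0  (binding)
  C2: 39 − 33 = 6  (slack)
  C3: 16 − 16 = 0  (binding)

Optimal: a = 3, b = 10
Binding: C1, C3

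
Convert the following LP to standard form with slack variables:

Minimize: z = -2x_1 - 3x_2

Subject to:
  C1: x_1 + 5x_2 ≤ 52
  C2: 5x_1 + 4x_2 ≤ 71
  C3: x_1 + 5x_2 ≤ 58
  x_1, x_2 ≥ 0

min z = -2x_1 - 3x_2

s.t.
  x_1 + 5x_2 + s1 = 52
  5x_1 + 4x_2 + s2 = 71
  x_1 + 5x_2 + s3 = 58
  x_1, x_2, s1, s2, s3 ≥ 0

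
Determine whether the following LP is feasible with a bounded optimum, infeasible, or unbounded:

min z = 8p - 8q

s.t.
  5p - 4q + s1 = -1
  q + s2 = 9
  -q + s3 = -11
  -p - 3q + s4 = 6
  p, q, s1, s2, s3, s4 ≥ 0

Infeasible (no feasible solution exists)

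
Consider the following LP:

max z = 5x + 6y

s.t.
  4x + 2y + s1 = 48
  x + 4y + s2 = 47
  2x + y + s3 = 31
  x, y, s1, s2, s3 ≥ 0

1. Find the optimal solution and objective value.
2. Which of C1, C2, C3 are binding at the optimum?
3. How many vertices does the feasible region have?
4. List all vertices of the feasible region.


1. x = 7, y = 10, z = 95
2. C1, C2
3. 4
4. (0, 0), (12, 0), (7, 10), (0, 11.75)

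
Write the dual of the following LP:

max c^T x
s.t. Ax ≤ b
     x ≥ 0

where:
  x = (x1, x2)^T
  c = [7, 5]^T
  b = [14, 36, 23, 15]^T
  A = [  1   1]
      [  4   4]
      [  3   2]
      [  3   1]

Primal max cᵀx s.t. Ax ≤ b, x ≥ 0  →  Dual min bᵀy s.t. Aᵀy ≥ c, y ≥ 0.

Minimize: z = 14y1 + 36y2 + 23y3 + 15y4

Subject to:
  y1 + 4y2 + 3y3 + 3y4 ≥ 7
  y1 + 4y2 + 2y3 + y4 ≥ 5
  y1, y2, y3, y4 ≥ 0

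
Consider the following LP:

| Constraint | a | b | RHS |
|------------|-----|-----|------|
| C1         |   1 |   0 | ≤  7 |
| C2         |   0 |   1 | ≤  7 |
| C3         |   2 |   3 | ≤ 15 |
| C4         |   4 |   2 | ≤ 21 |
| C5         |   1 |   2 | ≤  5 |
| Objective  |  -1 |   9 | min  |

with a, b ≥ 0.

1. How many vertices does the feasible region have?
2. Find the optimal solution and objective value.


1. 3
2. a = 5, b = 0, z = -5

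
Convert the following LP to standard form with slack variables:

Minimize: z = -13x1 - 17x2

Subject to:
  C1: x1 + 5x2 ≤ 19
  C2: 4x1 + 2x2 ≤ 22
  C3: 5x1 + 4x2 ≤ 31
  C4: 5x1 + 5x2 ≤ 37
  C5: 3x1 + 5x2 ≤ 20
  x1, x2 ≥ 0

min z = -13x1 - 17x2

s.t.
  x1 + 5x2 + s1 = 19
  4x1 + 2x2 + s2 = 22
  5x1 + 4x2 + s3 = 31
  5x1 + 5x2 + s4 = 37
  3x1 + 5x2 + s5 = 20
  x1, x2, s1, s2, s3, s4, s5 ≥ 0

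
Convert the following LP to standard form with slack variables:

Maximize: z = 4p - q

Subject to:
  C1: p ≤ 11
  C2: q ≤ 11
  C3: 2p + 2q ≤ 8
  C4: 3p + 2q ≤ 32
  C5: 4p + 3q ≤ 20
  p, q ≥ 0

max z = 4p - q

s.t.
  p + s1 = 11
  q + s2 = 11
  2p + 2q + s3 = 8
  3p + 2q + s4 = 32
  4p + 3q + s5 = 20
  p, q, s1, s2, s3, s4, s5 ≥ 0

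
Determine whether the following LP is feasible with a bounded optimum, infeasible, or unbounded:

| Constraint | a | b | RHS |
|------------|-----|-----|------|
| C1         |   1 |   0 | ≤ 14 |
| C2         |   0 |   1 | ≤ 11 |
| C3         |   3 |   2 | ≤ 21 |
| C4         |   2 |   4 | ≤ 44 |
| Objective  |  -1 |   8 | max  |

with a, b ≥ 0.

Feasible with a bounded optimal solution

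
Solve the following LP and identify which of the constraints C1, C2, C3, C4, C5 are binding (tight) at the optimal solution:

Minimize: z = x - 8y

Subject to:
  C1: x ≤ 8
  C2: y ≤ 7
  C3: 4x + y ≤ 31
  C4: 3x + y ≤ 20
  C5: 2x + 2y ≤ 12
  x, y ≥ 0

At x = 0, y = 6, compute slack b - a·x for each constraint:
  C1: 8 − 0 = 8  (slack)
  C2: 7 − 6 = 1  (slack)
  C3: 31 − 6 = 25  (slack)
  C4: 20 − 6 = 14  (slack)
  C5: 12 − 12 = 0  (binding)

Optimal: x = 0, y = 6
Binding: C5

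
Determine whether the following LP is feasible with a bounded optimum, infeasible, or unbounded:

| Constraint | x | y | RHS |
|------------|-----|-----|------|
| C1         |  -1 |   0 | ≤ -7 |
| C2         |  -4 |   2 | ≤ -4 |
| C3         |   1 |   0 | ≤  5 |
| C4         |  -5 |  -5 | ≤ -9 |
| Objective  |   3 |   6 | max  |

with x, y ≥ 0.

Infeasible (no feasible solution exists)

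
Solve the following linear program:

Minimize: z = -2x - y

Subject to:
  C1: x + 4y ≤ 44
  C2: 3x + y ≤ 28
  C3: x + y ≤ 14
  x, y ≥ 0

Evaluate the objective at each vertex of the feasible region:
  z(0, 0) = 0
  z(9.333, 0) = -18.67
  z(7, 7) = -21  ←
  z(4, 10) = -18
  z(0, 11) = -11
The minimum is at x = 7, y = 7.

x = 7, y = 7, z = -21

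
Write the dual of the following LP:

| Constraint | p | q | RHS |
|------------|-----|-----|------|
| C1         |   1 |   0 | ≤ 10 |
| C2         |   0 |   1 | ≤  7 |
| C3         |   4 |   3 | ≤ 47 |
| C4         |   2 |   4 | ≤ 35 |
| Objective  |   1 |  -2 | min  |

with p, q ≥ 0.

Primal min cᵀx s.t. Ax ≤ b, x ≥ 0  →  Dual max −bᵀy s.t. Aᵀy ≥ −c, y ≥ 0.

Maximize: z = -10y1 - 7y2 - 47y3 - 35y4

Subject to:
  y1 + 4y3 + 2y4 ≥ -1
  y2 + 3y3 + 4y4 ≥ 2
  y1, y2, y3, y4 ≥ 0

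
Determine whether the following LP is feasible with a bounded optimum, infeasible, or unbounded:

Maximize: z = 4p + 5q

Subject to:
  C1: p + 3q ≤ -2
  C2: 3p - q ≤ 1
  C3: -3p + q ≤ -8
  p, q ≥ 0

Infeasible (no feasible solution exists)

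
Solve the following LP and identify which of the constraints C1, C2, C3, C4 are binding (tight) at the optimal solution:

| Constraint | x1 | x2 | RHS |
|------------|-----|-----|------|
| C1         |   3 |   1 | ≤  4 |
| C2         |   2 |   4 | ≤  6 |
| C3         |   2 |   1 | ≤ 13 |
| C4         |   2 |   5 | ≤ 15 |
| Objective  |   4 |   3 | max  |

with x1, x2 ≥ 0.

At x1 = 1, x2 = 1, compute slack b - a·x for each constraint:
  C1: 4 − 4 = 0  (binding)
  C2: 6 − 6 = 0  (binding)
  C3: 13 − 3 = 10  (slack)
  C4: 15 − 7 = 8  (slack)

Optimal: x1 = 1, x2 = 1
Binding: C1, C2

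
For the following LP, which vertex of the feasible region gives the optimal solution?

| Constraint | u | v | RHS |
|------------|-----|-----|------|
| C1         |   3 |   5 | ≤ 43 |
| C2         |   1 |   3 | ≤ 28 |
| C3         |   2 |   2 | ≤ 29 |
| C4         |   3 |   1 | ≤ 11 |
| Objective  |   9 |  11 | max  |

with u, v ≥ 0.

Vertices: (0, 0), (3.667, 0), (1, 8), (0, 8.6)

Evaluate the objective at each vertex of the feasible region:
  z(0, 0) = 0
  z(3.667, 0) = 33
  z(1, 8) = 97  ←
  z(0, 8.6) = 94.6
The maximum is at u = 1, v = 8.

(1, 8)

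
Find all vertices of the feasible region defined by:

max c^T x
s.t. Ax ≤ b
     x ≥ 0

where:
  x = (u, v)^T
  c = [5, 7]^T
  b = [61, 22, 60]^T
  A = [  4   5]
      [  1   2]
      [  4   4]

(0, 0), (15, 0), (14, 1), (4, 9), (0, 11)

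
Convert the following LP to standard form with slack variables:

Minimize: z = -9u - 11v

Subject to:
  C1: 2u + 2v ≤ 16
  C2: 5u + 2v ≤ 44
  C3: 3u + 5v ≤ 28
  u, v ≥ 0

min z = -9u - 11v

s.t.
  2u + 2v + s1 = 16
  5u + 2v + s2 = 44
  3u + 5v + s3 = 28
  u, v, s1, s2, s3 ≥ 0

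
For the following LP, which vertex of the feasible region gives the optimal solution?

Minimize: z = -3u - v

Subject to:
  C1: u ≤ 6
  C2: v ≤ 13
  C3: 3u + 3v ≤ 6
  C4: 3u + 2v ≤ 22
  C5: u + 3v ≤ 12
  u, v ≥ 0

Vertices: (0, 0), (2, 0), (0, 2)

Evaluate the objective at each vertex of the feasible region:
  z(0, 0) = 0
  z(2, 0) = -6  ←
  z(0, 2) = -2
The minimum is at u = 2, v = 0.

(2, 0)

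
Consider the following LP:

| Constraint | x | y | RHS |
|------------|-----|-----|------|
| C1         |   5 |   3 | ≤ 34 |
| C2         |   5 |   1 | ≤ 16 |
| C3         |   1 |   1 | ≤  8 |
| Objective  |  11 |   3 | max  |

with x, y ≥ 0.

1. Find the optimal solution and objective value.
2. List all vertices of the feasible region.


1. x = 2, y = 6, z = 40
2. (0, 0), (3.2, 0), (2, 6), (0, 8)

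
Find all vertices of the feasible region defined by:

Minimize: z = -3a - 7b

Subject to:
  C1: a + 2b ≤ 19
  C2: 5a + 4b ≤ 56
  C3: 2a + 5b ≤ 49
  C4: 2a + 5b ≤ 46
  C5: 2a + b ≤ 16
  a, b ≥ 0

(0, 0), (8, 0), (4.333, 7.333), (3, 8), (0, 9.2)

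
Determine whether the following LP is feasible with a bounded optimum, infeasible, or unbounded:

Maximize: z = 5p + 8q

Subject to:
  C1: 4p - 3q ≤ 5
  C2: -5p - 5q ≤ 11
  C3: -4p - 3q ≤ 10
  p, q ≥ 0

Unbounded (objective can increase without bound)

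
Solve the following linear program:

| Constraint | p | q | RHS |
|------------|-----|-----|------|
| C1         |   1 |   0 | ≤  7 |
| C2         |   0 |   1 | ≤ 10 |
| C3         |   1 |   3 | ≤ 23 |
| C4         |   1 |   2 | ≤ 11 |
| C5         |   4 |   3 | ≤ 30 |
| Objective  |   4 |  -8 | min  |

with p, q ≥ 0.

Evaluate the objective at each vertex of the feasible region:
  z(0, 0) = 0
  z(7, 0) = 28
  z(7, 0.6667) = 22.67
  z(5.4, 2.8) = -0.8
  z(0, 5.5) = -44  ←
The minimum is at p = 0, q = 5.5.

p = 0, q = 5.5, z = -44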